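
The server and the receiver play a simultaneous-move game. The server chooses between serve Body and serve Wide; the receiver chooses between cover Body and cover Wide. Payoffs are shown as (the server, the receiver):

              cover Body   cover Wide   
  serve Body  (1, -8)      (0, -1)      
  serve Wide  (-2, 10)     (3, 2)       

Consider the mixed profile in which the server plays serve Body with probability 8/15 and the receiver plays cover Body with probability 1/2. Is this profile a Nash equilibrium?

Check the receiver's indifference given the server's mix p = 8/15:
  payoff from cover Body = 2/5; payoff from cover Wide = 2/5 — equal.
Check the server's indifference given the receiver's mix q = 1/2:
  payoff from serve Body = 1/2; payoff from serve Wide = 1/2 — equal.
Both players are indifferent, so neither can profitably deviate.

Yes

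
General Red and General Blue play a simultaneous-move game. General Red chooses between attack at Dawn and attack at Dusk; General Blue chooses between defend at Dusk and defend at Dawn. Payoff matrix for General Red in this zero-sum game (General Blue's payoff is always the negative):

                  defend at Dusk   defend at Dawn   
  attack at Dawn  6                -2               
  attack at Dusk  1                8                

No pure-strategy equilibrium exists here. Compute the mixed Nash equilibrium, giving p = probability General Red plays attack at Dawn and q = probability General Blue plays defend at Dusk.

p = 7/15, q = 2/3

General Blue's indifference between defend at Dusk and defend at Dawn determines General Red's mixing probability p:
  General Blue's expected payoff from defend at Dusk: p·(-6) + (1−p)·(-1) = -5p - 1
  General Blue's expected payoff from defend at Dawn: p·2 + (1−p)·(-8) = 10p - 8
  -5p - 1 = 10p - 8  ⇒  -15p = -7  ⇒  p = 7/15.
For General Red to be willing to mix, General Red must be indifferent between attack at Dawn and attack at Dusk, which pins down General Blue's mix.
  General Red's payoff to attack at Dawn: q·6 + (1−q)·(-2) = 8q - 2
  General Red's payoff to attack at Dusk: q·1 + (1−q)·8 = -7q + 8
  8q - 2 = -7q + 8  ⇒  15q = 10  ⇒  q = 2/3.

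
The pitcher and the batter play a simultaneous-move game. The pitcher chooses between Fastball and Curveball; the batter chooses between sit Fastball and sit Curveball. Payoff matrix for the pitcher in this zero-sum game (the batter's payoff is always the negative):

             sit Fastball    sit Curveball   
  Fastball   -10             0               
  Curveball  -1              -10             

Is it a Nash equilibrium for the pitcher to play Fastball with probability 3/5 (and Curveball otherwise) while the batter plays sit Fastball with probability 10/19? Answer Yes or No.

No

Given the pitcher's mix p = 3/5, the batter's payoff from sit Fastball is 32/5 but from sit Curveball is 4. The batter strictly prefers sit Fastball, so the batter would not mix.
So the proposed profile is not a Nash equilibrium.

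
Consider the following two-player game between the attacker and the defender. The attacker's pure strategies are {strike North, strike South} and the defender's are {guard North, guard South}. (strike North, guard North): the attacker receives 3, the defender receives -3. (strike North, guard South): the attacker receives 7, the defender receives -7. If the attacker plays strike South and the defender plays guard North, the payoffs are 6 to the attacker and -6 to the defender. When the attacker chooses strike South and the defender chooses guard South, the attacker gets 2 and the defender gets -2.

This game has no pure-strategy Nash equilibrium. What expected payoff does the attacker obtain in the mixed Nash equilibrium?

9/2

Set the attacker's expected payoff from strike North equal to that from strike South:
  the attacker's payoff from strike North: q·3 + (1−q)·7 = -4q + 7
  the attacker's payoff from strike South: q·6 + (1−q)·2 = 4q + 2
  -4q + 7 = 4q + 2  ⇒  -8q = -5  ⇒  q = 5/8.
At equilibrium the attacker is indifferent across rows, so the attacker's payoff equals the payoff from strike North: (5/8)·3 + (3/8)·7 = 9/2.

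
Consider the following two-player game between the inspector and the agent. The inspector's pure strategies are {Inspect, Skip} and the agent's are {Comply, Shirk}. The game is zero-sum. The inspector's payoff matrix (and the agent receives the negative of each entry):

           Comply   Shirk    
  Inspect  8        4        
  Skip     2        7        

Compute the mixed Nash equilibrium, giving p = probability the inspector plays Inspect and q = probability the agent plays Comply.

p = 5/9, q = 1/3

In a mixed equilibrium the agent is indifferent between Comply and Shirk; this condition fixes p.
  the agent's payoff to Comply: p·(-8) + (1−p)·(-2) = -6p - 2
  the agent's payoff to Shirk: p·(-4) + (1−p)·(-7) = 3p - 7
  -6p - 2 = 3p - 7  ⇒  -9p = -5  ⇒  p = 5/9.
Set the inspector's expected payoff from Inspect equal to that from Skip:
  the inspector's payoff to Inspect: q·8 + (1−q)·4 = 4q + 4
  the inspector's payoff to Skip: q·2 + (1−q)·7 = -5q + 7
  4q + 4 = -5q + 7  ⇒  9q = 3  ⇒  q = 1/3.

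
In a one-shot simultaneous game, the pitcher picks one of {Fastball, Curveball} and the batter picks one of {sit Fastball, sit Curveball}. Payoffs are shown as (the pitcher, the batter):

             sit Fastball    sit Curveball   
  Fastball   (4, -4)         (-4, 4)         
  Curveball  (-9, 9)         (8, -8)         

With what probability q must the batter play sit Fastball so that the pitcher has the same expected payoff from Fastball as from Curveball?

For the pitcher to be willing to mix, the pitcher must be indifferent between Fastball and Curveball, which pins down the batter's mix.
  the pitcher's expected payoff from Fastball: q·4 + (1−q)·(-4) = 8q - 4
  the pitcher's expected payoff from Curveball: q·(-9) + (1−q)·8 = -17q + 8
  8q - 4 = -17q + 8  ⇒  25q = 12  ⇒  q = 12/25.

q = 12/25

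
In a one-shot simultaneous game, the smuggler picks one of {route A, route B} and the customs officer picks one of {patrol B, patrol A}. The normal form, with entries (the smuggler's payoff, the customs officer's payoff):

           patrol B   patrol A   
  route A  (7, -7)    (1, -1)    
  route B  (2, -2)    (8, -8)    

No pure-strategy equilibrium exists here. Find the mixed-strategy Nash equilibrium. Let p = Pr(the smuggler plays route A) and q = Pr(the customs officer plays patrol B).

p = 1/2, q = 7/12

For the customs officer to be willing to mix, the customs officer must be indifferent between patrol B and patrol A, which pins down the smuggler's mix.
  the customs officer's payoff from patrol B: p·(-7) + (1−p)·(-2) = -5p - 2
  the customs officer's payoff from patrol A: p·(-1) + (1−p)·(-8) = 7p - 8
  -5p - 2 = 7p - 8  ⇒  -12p = -6  ⇒  p = 1/2.
Set the smuggler's expected payoff from route A equal to that from route B:
  the smuggler's payoff to route A: q·7 + (1−q)·1 = 6q + 1
  the smuggler's payoff to route B: q·2 + (1−q)·8 = -6q + 8
  6q + 1 = -6q + 8  ⇒  12q = 7  ⇒  q = 7/12.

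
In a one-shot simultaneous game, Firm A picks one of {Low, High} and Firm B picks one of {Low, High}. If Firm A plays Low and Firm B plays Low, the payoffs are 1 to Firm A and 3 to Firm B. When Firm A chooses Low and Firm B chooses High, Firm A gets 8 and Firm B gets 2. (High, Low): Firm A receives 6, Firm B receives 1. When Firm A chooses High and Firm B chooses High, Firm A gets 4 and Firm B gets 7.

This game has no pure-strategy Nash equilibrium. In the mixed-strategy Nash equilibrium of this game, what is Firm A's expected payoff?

Firm A's indifference between Low and High determines Firm B's mixing probability q:
  Firm A's payoff from Low: q·1 + (1−q)·8 = -7q + 8
  Firm A's payoff from High: q·6 + (1−q)·4 = 2q + 4
  -7q + 8 = 2q + 4  ⇒  -9q = -4  ⇒  q = 4/9.
At equilibrium Firm A is indifferent across rows, so Firm A's payoff equals the payoff from Low: (4/9)·1 + (5/9)·8 = 44/9.

44/9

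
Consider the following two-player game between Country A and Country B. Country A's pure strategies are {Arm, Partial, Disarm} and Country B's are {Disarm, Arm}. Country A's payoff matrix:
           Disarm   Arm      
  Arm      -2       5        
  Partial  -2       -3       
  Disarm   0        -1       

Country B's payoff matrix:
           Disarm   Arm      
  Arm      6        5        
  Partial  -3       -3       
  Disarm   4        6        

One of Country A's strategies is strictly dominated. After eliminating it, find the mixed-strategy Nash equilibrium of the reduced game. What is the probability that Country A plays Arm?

p = 2/3

Country A's strategy Partial is strictly dominated by Disarm: 0 > -2 and -1 > -3. Eliminate Partial.
For Country B to be willing to mix, Country B must be indifferent between Disarm and Arm, which pins down Country A's mix.
  Country B's payoff from Disarm: p·6 + (1−p)·4 = 2p + 4
  Country B's payoff from Arm: p·5 + (1−p)·6 = -p + 6
  2p + 4 = -p + 6  ⇒  3p = 2  ⇒  p = 2/3.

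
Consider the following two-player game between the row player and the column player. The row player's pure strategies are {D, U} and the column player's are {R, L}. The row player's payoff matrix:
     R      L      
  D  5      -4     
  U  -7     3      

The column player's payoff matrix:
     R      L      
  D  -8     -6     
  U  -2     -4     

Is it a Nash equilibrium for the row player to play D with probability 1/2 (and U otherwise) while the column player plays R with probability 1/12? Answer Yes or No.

No

Given the column player's mix q = 1/12, the row player's payoff from D is -13/4 but from U is 13/6. The row player strictly prefers U, so the row player would not mix.
So the proposed profile is not a Nash equilibrium.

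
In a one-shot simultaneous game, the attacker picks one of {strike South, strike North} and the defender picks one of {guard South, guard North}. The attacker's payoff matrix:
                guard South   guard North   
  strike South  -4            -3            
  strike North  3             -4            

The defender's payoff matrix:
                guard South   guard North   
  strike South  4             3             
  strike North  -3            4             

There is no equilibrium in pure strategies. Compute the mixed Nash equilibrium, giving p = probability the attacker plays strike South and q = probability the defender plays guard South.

The defender's indifference between guard South and guard North determines the attacker's mixing probability p:
  the defender's payoff to guard South: p·4 + (1−p)·(-3) = 7p - 3
  the defender's payoff to guard North: p·3 + (1−p)·4 = -p + 4
  7p - 3 = -p + 4  ⇒  8p = 7  ⇒  p = 7/8.
In a mixed equilibrium the attacker is indifferent between strike South and strike North; this condition fixes q.
  the attacker's payoff to strike South: q·(-4) + (1−q)·(-3) = -q - 3
  the attacker's payoff to strike North: q·3 + (1−q)·(-4) = 7q - 4
  -q - 3 = 7q - 4  ⇒  -8q = -1  ⇒  q = 1/8.

p = 7/8, q = 1/8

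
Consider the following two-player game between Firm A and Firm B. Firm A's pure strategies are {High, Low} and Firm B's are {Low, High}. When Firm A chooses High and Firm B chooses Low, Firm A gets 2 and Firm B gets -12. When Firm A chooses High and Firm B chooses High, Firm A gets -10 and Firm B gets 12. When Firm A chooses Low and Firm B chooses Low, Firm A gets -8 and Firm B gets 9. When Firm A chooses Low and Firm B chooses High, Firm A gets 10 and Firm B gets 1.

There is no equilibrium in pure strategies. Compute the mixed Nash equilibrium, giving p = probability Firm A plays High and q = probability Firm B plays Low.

In a mixed equilibrium Firm B is indifferent between Low and High; this condition fixes p.
  Firm B's payoff from Low: p·(-12) + (1−p)·9 = -21p + 9
  Firm B's payoff from High: p·12 + (1−p)·1 = 11p + 1
  -21p + 9 = 11p + 1  ⇒  -32p = -8  ⇒  p = 1/4.
Firm A's indifference between High and Low determines Firm B's mixing probability q:
  Firm A's expected payoff from High: q·2 + (1−q)·(-10) = 12q - 10
  Firm A's expected payoff from Low: q·(-8) + (1−q)·10 = -18q + 10
  12q - 10 = -18q + 10  ⇒  30q = 20  ⇒  q = 2/3.

p = 1/4, q = 2/3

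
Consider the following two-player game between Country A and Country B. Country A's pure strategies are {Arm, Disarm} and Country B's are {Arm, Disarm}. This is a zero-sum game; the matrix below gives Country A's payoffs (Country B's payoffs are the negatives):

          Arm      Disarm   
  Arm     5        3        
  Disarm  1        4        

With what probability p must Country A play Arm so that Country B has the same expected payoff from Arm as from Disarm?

In a mixed equilibrium Country B is indifferent between Arm and Disarm; this condition fixes p.
  Country B's payoff to Arm: p·(-5) + (1−p)·(-1) = -4p - 1
  Country B's payoff to Disarm: p·(-3) + (1−p)·(-4) = p - 4
  -4p - 1 = p - 4  ⇒  -5p = -3  ⇒  p = 3/5.

p = 3/5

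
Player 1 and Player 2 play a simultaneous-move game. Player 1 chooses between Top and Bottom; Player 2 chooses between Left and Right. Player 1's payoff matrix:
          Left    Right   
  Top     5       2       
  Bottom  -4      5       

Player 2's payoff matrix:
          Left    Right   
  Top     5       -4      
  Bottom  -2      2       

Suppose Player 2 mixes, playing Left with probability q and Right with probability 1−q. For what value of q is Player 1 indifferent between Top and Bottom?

Player 2's mix must leave Player 1 indifferent between Top and Bottom.
  Player 1's expected payoff from Top: q·5 + (1−q)·2 = 3q + 2
  Player 1's expected payoff from Bottom: q·(-4) + (1−q)·5 = -9q + 5
  3q + 2 = -9q + 5  ⇒  12q = 3  ⇒  q = 1/4.

q = 1/4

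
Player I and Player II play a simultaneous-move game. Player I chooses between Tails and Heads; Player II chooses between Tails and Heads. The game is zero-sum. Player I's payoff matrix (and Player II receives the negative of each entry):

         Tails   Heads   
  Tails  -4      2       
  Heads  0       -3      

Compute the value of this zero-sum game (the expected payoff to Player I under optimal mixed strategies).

v = -4/3

Set Player I's expected payoff from Tails equal to that from Heads:
  Player I's payoff from Tails: q·(-4) + (1−q)·2 = -6q + 2
  Player I's payoff from Heads: q·0 + (1−q)·(-3) = 3q - 3
  -6q + 2 = 3q - 3  ⇒  -9q = -5  ⇒  q = 5/9.
The value is Player I's expected payoff against this mix (using Tails): (5/9)·(-4) + (4/9)·2 = -4/3.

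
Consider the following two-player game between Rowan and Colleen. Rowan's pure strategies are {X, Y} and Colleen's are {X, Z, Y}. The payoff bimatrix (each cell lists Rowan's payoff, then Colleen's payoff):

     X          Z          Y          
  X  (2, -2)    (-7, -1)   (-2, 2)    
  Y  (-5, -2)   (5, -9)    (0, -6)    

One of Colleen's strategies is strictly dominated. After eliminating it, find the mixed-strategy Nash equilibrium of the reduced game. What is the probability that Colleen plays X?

Colleen's strategy Z is strictly dominated by Y: 2 > -1 and -6 > -9. Eliminate Z.
Set Rowan's expected payoff from X equal to that from Y:
  Rowan's payoff to X: q·2 + (1−q)·(-2) = 4q - 2
  Rowan's payoff to Y: q·(-5) + (1−q)·0 = -5q
  4q - 2 = -5q  ⇒  9q = 2  ⇒  q = 2/9.

q = 2/9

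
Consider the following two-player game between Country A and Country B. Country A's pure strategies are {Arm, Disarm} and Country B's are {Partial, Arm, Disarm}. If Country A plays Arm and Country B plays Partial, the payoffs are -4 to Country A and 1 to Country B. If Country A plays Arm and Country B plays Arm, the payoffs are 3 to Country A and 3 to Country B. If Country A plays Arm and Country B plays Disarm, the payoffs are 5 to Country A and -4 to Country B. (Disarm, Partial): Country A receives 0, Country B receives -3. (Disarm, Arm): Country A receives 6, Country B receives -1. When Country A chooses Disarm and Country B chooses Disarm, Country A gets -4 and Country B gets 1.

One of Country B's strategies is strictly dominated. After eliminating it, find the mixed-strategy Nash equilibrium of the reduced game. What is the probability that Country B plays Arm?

Country B's strategy Partial is strictly dominated by Arm: 3 > 1 and -1 > -3. Eliminate Partial.
In a mixed equilibrium Country A is indifferent between Arm and Disarm; this condition fixes q.
  Country A's payoff from Arm: q·3 + (1−q)·5 = -2q + 5
  Country A's payoff from Disarm: q·6 + (1−q)·(-4) = 10q - 4
  -2q + 5 = 10q - 4  ⇒  -12q = -9  ⇒  q = 3/4.

q = 3/4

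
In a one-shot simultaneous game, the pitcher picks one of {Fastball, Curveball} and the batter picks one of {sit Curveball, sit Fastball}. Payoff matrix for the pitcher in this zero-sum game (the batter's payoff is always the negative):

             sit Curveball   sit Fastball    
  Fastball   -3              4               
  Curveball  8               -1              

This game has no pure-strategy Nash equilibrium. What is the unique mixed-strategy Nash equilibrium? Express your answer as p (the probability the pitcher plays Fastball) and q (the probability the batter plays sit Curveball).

p = 9/16, q = 5/16

The batter's indifference between sit Curveball and sit Fastball determines the pitcher's mixing probability p:
  the batter's expected payoff from sit Curveball: p·3 + (1−p)·(-8) = 11p - 8
  the batter's expected payoff from sit Fastball: p·(-4) + (1−p)·1 = -5p + 1
  11p - 8 = -5p + 1  ⇒  16p = 9  ⇒  p = 9/16.
For the pitcher to be willing to mix, the pitcher must be indifferent between Fastball and Curveball, which pins down the batter's mix.
  the pitcher's payoff from Fastball: q·(-3) + (1−q)·4 = -7q + 4
  the pitcher's payoff from Curveball: q·8 + (1−q)·(-1) = 9q - 1
  -7q + 4 = 9q - 1  ⇒  -16q = -5  ⇒  q = 5/16.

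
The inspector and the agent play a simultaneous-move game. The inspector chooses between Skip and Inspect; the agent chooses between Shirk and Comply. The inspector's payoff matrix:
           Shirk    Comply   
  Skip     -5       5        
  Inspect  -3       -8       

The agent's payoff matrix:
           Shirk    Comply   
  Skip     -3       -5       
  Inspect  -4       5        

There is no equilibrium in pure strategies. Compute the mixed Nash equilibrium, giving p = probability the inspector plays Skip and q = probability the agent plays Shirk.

p = 9/11, q = 13/15

The inspector's mix must leave the agent indifferent between Shirk and Comply.
  the agent's payoff from Shirk: p·(-3) + (1−p)·(-4) = p - 4
  the agent's payoff from Comply: p·(-5) + (1−p)·5 = -10p + 5
  p - 4 = -10p + 5  ⇒  11p = 9  ⇒  p = 9/11.
The agent's mix must leave the inspector indifferent between Skip and Inspect.
  the inspector's expected payoff from Skip: q·(-5) + (1−q)·5 = -10q + 5
  the inspector's expected payoff from Inspect: q·(-3) + (1−q)·(-8) = 5q - 8
  -10q + 5 = 5q - 8  ⇒  -15q = -13  ⇒  q = 13/15.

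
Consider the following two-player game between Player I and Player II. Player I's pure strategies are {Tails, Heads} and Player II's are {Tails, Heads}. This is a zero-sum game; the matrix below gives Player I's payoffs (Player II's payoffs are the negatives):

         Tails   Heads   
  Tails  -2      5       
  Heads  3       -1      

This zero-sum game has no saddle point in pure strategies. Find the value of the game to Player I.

v = 13/11

For Player I to be willing to mix, Player I must be indifferent between Tails and Heads, which pins down Player II's mix.
  Player I's payoff to Tails: q·(-2) + (1−q)·5 = -7q + 5
  Player I's payoff to Heads: q·3 + (1−q)·(-1) = 4q - 1
  -7q + 5 = 4q - 1  ⇒  -11q = -6  ⇒  q = 6/11.
The value is Player I's expected payoff against this mix (using Tails): (6/11)·(-2) + (5/11)·5 = 13/11.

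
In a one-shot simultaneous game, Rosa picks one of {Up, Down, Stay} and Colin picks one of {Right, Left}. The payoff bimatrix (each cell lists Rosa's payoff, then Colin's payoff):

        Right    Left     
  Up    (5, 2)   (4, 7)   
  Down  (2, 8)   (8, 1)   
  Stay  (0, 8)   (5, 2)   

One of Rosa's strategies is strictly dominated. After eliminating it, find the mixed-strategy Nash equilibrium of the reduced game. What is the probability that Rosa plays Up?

Rosa's strategy Stay is strictly dominated by Down: 2 > 0 and 8 > 5. Eliminate Stay.
Rosa's mix must leave Colin indifferent between Right and Left.
  Colin's expected payoff from Right: p·2 + (1−p)·8 = -6p + 8
  Colin's expected payoff from Left: p·7 + (1−p)·1 = 6p + 1
  -6p + 8 = 6p + 1  ⇒  -12p = -7  ⇒  p = 7/12.

p = 7/12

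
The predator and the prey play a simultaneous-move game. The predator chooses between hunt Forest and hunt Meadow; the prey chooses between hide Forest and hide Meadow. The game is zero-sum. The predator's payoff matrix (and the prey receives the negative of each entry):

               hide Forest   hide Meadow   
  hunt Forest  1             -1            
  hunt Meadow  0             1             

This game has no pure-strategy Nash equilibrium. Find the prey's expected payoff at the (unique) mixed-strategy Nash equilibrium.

The predator's mix must leave the prey indifferent between hide Forest and hide Meadow.
  the prey's payoff to hide Forest: p·(-1) + (1−p)·0 = -p
  the prey's payoff to hide Meadow: p·1 + (1−p)·(-1) = 2p - 1
  -p = 2p - 1  ⇒  -3p = -1  ⇒  p = 1/3.
At equilibrium the prey is indifferent across columns, so the prey's payoff equals the payoff from hide Forest: (1/3)·(-1) + (2/3)·0 = -1/3.

-1/3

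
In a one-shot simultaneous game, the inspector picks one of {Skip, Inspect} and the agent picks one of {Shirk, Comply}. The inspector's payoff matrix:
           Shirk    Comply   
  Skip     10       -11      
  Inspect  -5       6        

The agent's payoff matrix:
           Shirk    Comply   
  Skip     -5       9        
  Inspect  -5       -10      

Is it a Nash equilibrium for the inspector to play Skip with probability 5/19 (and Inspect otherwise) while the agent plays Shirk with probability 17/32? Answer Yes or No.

Check the agent's indifference given the inspector's mix p = 5/19:
  payoff from Shirk = -5; payoff from Comply = -5 — equal.
Check the inspector's indifference given the agent's mix q = 17/32:
  payoff from Skip = 5/32; payoff from Inspect = 5/32 — equal.
Both players are indifferent, so neither can profitably deviate.

Yes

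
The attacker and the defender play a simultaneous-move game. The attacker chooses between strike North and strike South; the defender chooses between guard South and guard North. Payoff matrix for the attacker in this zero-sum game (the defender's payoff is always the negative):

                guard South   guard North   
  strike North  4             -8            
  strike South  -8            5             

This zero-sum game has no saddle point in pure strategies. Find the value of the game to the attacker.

v = -44/25

In a mixed equilibrium the attacker is indifferent between strike North and strike South; this condition fixes q.
  the attacker's expected payoff from strike North: q·4 + (1−q)·(-8) = 12q - 8
  the attacker's expected payoff from strike South: q·(-8) + (1−q)·5 = -13q + 5
  12q - 8 = -13q + 5  ⇒  25q = 13  ⇒  q = 13/25.
The value is the attacker's expected payoff against this mix (using strike North): (13/25)·4 + (12/25)·(-8) = -44/25.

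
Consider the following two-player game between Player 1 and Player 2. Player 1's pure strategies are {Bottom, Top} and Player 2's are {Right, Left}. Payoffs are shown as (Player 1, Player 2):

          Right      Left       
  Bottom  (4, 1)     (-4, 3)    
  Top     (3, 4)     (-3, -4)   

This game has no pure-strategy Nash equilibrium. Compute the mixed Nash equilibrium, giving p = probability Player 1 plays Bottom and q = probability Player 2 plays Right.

For Player 2 to be willing to mix, Player 2 must be indifferent between Right and Left, which pins down Player 1's mix.
  Player 2's payoff from Right: p·1 + (1−p)·4 = -3p + 4
  Player 2's payoff from Left: p·3 + (1−p)·(-4) = 7p - 4
  -3p + 4 = 7p - 4  ⇒  -10p = -8  ⇒  p = 4/5.
Player 2's mix must leave Player 1 indifferent between Bottom and Top.
  Player 1's payoff to Bottom: q·4 + (1−q)·(-4) = 8q - 4
  Player 1's payoff to Top: q·3 + (1−q)·(-3) = 6q - 3
  8q - 4 = 6q - 3  ⇒  2q = 1  ⇒  q = 1/2.

p = 4/5, q = 1/2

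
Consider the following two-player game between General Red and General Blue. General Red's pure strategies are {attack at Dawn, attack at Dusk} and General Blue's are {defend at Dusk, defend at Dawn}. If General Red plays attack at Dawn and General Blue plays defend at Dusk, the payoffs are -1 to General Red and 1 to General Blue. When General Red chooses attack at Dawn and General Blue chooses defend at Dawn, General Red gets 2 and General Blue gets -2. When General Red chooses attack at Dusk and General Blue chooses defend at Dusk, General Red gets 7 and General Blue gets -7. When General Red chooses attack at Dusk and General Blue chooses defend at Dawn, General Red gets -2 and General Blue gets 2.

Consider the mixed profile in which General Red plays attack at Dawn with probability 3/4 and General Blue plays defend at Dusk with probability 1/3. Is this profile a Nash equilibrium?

Check General Blue's indifference given General Red's mix p = 3/4:
  payoff from defend at Dusk = -1; payoff from defend at Dawn = -1 — equal.
Check General Red's indifference given General Blue's mix q = 1/3:
  payoff from attack at Dawn = 1; payoff from attack at Dusk = 1 — equal.
Both players are indifferent, so neither can profitably deviate.

Yes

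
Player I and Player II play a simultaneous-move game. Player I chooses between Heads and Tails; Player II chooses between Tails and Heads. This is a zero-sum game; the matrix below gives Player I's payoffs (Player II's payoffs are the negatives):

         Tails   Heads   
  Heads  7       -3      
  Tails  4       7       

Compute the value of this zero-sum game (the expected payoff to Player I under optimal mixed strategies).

v = 61/13

Player II's mix must leave Player I indifferent between Heads and Tails.
  Player I's payoff to Heads: q·7 + (1−q)·(-3) = 10q - 3
  Player I's payoff to Tails: q·4 + (1−q)·7 = -3q + 7
  10q - 3 = -3q + 7  ⇒  13q = 10  ⇒  q = 10/13.
The value is Player I's expected payoff against this mix (using Heads): (10/13)·7 + (3/13)·(-3) = 61/13.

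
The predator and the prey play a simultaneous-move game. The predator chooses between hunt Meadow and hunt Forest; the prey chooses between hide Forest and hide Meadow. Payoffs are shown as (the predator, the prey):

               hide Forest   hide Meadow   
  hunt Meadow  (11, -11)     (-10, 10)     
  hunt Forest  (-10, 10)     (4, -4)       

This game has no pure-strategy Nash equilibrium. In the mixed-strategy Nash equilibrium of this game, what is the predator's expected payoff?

In a mixed equilibrium the predator is indifferent between hunt Meadow and hunt Forest; this condition fixes q.
  the predator's payoff from hunt Meadow: q·11 + (1−q)·(-10) = 21q - 10
  the predator's payoff from hunt Forest: q·(-10) + (1−q)·4 = -14q + 4
  21q - 10 = -14q + 4  ⇒  35q = 14  ⇒  q = 2/5.
At equilibrium the predator is indifferent across rows, so the predator's payoff equals the payoff from hunt Meadow: (2/5)·11 + (3/5)·(-10) = -8/5.

-8/5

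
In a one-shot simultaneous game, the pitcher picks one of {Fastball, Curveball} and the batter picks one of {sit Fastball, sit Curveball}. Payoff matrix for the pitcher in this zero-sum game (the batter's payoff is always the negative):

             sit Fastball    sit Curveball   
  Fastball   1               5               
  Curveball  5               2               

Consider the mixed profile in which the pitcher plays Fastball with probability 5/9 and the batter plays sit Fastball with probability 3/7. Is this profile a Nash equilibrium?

Given the pitcher's mix p = 5/9, the batter's payoff from sit Fastball is -25/9 but from sit Curveball is -11/3. The batter strictly prefers sit Fastball, so the batter would not mix.
So the proposed profile is not a Nash equilibrium.

No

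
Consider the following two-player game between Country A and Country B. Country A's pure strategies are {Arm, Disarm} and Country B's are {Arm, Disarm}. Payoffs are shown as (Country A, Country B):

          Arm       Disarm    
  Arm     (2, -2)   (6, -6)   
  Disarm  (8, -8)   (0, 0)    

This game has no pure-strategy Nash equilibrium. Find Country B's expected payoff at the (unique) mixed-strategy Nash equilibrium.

Set Country B's expected payoff from Arm equal to that from Disarm:
  Country B's expected payoff from Arm: p·(-2) + (1−p)·(-8) = 6p - 8
  Country B's expected payoff from Disarm: p·(-6) + (1−p)·0 = -6p
  6p - 8 = -6p  ⇒  12p = 8  ⇒  p = 2/3.
At equilibrium Country B is indifferent across columns, so Country B's payoff equals the payoff from Arm: (2/3)·(-2) + (1/3)·(-8) = -4.

-4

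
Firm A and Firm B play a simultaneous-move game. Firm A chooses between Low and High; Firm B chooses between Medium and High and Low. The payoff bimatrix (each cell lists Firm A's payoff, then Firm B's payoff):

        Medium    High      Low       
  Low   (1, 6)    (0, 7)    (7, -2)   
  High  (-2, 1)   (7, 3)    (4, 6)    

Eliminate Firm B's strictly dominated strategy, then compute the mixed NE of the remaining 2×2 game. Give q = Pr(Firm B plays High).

q = 3/10

Firm B's strategy Medium is strictly dominated by High: 7 > 6 and 3 > 1. Eliminate Medium.
Set Firm A's expected payoff from Low equal to that from High:
  Firm A's payoff to Low: q·0 + (1−q)·7 = -7q + 7
  Firm A's payoff to High: q·7 + (1−q)·4 = 3q + 4
  -7q + 7 = 3q + 4  ⇒  -10q = -3  ⇒  q = 3/10.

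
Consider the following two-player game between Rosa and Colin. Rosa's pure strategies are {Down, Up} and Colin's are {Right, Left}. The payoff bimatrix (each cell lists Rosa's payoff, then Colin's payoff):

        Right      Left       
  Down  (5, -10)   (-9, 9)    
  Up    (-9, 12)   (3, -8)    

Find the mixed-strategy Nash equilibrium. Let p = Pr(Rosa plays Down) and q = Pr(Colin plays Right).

p = 20/39, q = 6/13

In a mixed equilibrium Colin is indifferent between Right and Left; this condition fixes p.
  Colin's expected payoff from Right: p·(-10) + (1−p)·12 = -22p + 12
  Colin's expected payoff from Left: p·9 + (1−p)·(-8) = 17p - 8
  -22p + 12 = 17p - 8  ⇒  -39p = -20  ⇒  p = 20/39.
For Rosa to be willing to mix, Rosa must be indifferent between Down and Up, which pins down Colin's mix.
  Rosa's payoff to Down: q·5 + (1−q)·(-9) = 14q - 9
  Rosa's payoff to Up: q·(-9) + (1−q)·3 = -12q + 3
  14q - 9 = -12q + 3  ⇒  26q = 12  ⇒  q = 6/13.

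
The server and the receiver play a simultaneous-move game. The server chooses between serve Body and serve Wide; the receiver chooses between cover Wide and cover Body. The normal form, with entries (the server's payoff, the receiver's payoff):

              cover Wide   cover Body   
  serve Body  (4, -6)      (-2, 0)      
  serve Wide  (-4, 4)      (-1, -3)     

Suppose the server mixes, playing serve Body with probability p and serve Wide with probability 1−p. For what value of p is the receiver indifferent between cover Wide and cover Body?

In a mixed equilibrium the receiver is indifferent between cover Wide and cover Body; this condition fixes p.
  the receiver's payoff to cover Wide: p·(-6) + (1−p)·4 = -10p + 4
  the receiver's payoff to cover Body: p·0 + (1−p)·(-3) = 3p - 3
  -10p + 4 = 3p - 3  ⇒  -13p = -7  ⇒  p = 7/13.

p = 7/13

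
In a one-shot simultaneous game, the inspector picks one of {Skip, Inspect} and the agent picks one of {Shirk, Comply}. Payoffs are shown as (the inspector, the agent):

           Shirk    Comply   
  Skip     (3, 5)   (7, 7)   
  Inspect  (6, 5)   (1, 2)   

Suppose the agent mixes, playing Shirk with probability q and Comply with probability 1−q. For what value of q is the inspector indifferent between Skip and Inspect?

q = 2/3

Set the inspector's expected payoff from Skip equal to that from Inspect:
  the inspector's payoff from Skip: q·3 + (1−q)·7 = -4q + 7
  the inspector's payoff from Inspect: q·6 + (1−q)·1 = 5q + 1
  -4q + 7 = 5q + 1  ⇒  -9q = -6  ⇒  q = 2/3.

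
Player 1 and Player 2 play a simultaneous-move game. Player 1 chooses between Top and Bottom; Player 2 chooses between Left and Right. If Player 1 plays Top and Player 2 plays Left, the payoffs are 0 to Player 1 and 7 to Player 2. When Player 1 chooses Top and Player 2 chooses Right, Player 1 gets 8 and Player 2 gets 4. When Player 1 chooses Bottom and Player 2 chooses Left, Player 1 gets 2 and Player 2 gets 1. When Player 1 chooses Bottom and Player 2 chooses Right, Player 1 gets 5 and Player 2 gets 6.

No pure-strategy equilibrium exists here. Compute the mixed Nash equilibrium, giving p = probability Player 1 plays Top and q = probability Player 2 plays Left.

p = 5/8, q = 3/5

Set Player 2's expected payoff from Left equal to that from Right:
  Player 2's expected payoff from Left: p·7 + (1−p)·1 = 6p + 1
  Player 2's expected payoff from Right: p·4 + (1−p)·6 = -2p + 6
  6p + 1 = -2p + 6  ⇒  8p = 5  ⇒  p = 5/8.
In a mixed equilibrium Player 1 is indifferent between Top and Bottom; this condition fixes q.
  Player 1's payoff from Top: q·0 + (1−q)·8 = -8q + 8
  Player 1's payoff from Bottom: q·2 + (1−q)·5 = -3q + 5
  -8q + 8 = -3q + 5  ⇒  -5q = -3  ⇒  q = 3/5.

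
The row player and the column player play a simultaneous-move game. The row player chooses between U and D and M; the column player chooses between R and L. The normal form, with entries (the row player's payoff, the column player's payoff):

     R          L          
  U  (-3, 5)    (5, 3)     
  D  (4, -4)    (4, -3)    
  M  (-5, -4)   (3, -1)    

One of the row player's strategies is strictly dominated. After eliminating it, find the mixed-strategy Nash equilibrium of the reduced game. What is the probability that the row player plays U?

p = 1/3

The row player's strategy M is strictly dominated by U: -3 > -5 and 5 > 3. Eliminate M.
The row player's mix must leave the column player indifferent between R and L.
  the column player's expected payoff from R: p·5 + (1−p)·(-4) = 9p - 4
  the column player's expected payoff from L: p·3 + (1−p)·(-3) = 6p - 3
  9p - 4 = 6p - 3  ⇒  3p = 1  ⇒  p = 1/3.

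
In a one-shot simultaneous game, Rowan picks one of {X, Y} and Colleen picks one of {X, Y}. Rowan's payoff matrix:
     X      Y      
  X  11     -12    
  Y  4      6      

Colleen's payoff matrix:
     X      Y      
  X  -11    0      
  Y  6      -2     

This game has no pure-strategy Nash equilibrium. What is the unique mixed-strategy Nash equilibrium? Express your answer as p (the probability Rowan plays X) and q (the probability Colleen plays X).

For Colleen to be willing to mix, Colleen must be indifferent between X and Y, which pins down Rowan's mix.
  Colleen's payoff to X: p·(-11) + (1−p)·6 = -17p + 6
  Colleen's payoff to Y: p·0 + (1−p)·(-2) = 2p - 2
  -17p + 6 = 2p - 2  ⇒  -19p = -8  ⇒  p = 8/19.
In a mixed equilibrium Rowan is indifferent between X and Y; this condition fixes q.
  Rowan's expected payoff from X: q·11 + (1−q)·(-12) = 23q - 12
  Rowan's expected payoff from Y: q·4 + (1−q)·6 = -2q + 6
  23q - 12 = -2q + 6  ⇒  25q = 18  ⇒  q = 18/25.

p = 8/19, q = 18/25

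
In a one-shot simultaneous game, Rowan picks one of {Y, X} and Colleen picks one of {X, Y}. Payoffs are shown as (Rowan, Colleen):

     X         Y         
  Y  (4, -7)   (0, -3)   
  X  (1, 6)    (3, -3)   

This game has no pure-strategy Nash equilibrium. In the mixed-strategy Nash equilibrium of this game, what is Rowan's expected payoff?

2

Set Rowan's expected payoff from Y equal to that from X:
  Rowan's payoff from Y: q·4 + (1−q)·0 = 4q
  Rowan's payoff from X: q·1 + (1−q)·3 = -2q + 3
  4q = -2q + 3  ⇒  6q = 3  ⇒  q = 1/2.
At equilibrium Rowan is indifferent across rows, so Rowan's payoff equals the payoff from Y: (1/2)·4 + (1/2)·0 = 2.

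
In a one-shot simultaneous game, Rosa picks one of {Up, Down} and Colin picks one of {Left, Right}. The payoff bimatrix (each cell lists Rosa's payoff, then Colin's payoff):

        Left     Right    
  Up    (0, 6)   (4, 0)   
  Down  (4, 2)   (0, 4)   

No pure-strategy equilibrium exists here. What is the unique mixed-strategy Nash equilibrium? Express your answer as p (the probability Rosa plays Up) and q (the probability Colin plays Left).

p = 1/4, q = 1/2

For Colin to be willing to mix, Colin must be indifferent between Left and Right, which pins down Rosa's mix.
  Colin's expected payoff from Left: p·6 + (1−p)·2 = 4p + 2
  Colin's expected payoff from Right: p·0 + (1−p)·4 = -4p + 4
  4p + 2 = -4p + 4  ⇒  8p = 2  ⇒  p = 1/4.
Colin's mix must leave Rosa indifferent between Up and Down.
  Rosa's expected payoff from Up: q·0 + (1−q)·4 = -4q + 4
  Rosa's expected payoff from Down: q·4 + (1−q)·0 = 4q
  -4q + 4 = 4q  ⇒  -8q = -4  ⇒  q = 1/2.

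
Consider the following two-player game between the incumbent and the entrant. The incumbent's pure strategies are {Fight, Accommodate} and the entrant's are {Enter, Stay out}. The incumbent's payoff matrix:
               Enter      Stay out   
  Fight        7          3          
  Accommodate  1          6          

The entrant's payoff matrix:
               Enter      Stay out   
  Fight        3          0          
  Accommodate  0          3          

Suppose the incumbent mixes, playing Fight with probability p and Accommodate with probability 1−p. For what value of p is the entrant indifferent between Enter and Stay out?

The entrant's indifference between Enter and Stay out determines the incumbent's mixing probability p:
  the entrant's payoff to Enter: p·3 + (1−p)·0 = 3p
  the entrant's payoff to Stay out: p·0 + (1−p)·3 = -3p + 3
  3p = -3p + 3  ⇒  6p = 3  ⇒  p = 1/2.

p = 1/2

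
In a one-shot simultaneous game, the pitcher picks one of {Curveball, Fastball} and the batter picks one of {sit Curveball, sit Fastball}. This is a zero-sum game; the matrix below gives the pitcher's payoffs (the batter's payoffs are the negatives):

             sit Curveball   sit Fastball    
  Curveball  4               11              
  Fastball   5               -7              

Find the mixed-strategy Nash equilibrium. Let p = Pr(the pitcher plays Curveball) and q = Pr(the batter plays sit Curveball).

p = 12/19, q = 18/19

Set the batter's expected payoff from sit Curveball equal to that from sit Fastball:
  the batter's payoff to sit Curveball: p·(-4) + (1−p)·(-5) = p - 5
  the batter's payoff to sit Fastball: p·(-11) + (1−p)·7 = -18p + 7
  p - 5 = -18p + 7  ⇒  19p = 12  ⇒  p = 12/19.
In a mixed equilibrium the pitcher is indifferent between Curveball and Fastball; this condition fixes q.
  the pitcher's expected payoff from Curveball: q·4 + (1−q)·11 = -7q + 11
  the pitcher's expected payoff from Fastball: q·5 + (1−q)·(-7) = 12q - 7
  -7q + 11 = 12q - 7  ⇒  -19q = -18  ⇒  q = 18/19.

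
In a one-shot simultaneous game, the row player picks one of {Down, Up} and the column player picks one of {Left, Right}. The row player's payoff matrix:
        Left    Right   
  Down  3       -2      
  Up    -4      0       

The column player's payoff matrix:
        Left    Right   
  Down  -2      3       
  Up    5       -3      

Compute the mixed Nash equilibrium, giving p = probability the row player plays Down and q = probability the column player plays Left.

In a mixed equilibrium the column player is indifferent between Left and Right; this condition fixes p.
  the column player's payoff from Left: p·(-2) + (1−p)·5 = -7p + 5
  the column player's payoff from Right: p·3 + (1−p)·(-3) = 6p - 3
  -7p + 5 = 6p - 3  ⇒  -13p = -8  ⇒  p = 8/13.
For the row player to be willing to mix, the row player must be indifferent between Down and Up, which pins down the column player's mix.
  the row player's payoff to Down: q·3 + (1−q)·(-2) = 5q - 2
  the row player's payoff to Up: q·(-4) + (1−q)·0 = -4q
  5q - 2 = -4q  ⇒  9q = 2  ⇒  q = 2/9.

p = 8/13, q = 2/9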